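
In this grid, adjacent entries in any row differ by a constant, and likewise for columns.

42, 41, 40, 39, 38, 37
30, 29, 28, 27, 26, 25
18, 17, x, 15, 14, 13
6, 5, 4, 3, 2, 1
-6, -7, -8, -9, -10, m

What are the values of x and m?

Along each row the entries change by -1 per step; down each column they change by -12.
Row 3: from 18 at column 1, stepping by -1 to column 3 gives 16.
Row 5: from -6 at column 1, stepping by -1 to column 6 gives -11.

x = 16, m = -11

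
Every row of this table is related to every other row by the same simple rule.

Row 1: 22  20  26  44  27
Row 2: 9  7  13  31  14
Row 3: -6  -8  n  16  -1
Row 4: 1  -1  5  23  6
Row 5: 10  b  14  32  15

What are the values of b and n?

The difference between any two rows is the same in every column — this is an addition table with the headers hidden.
Row 5 minus row 1 is 10 − 22 = -12, so its entry in column 2 is 20 + (-12) = 8.
Row 3 minus row 1 is -6 − 22 = -28, so its entry in column 3 is 26 + (-28) = -2.

b = 8, n = -2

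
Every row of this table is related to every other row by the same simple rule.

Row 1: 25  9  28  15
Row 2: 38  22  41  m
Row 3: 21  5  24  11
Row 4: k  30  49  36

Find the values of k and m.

k = 46, m = 28

The difference between any two rows is the same in every column — this is an addition table with the headers hidden.
Row 4 minus row 1 is 49 − 28 = 21, so its entry in column 1 is 25 + 21 = 46.
Row 2 minus row 1 is 41 − 28 = 13, so its entry in column 4 is 15 + 13 = 28.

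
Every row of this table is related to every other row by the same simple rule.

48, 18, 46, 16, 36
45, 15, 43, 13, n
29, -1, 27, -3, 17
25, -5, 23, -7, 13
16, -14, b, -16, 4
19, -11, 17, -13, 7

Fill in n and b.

The difference between any two rows is the same in every column — this is an addition table with the headers hidden.
Row 2 minus row 1 is 13 − 16 = -3, so its entry in column 5 is 36 + (-3) = 33.
Row 5 minus row 1 is -16 − 16 = -32, so its entry in column 3 is 46 + (-32) = 14.

n = 33, b = 14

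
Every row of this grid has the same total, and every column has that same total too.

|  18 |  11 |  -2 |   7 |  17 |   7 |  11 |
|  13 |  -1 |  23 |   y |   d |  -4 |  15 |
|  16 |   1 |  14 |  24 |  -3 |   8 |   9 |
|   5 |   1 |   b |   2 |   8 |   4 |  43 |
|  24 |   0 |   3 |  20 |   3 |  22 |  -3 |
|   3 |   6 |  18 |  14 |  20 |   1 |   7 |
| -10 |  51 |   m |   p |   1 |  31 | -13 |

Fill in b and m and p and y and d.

b = 6, m = 7, p = 2, y = 0, d = 23

Rows 1 and 3 both sum to 69, so that's the common total.
Column 5: 17 − 3 + 8 + 3 + 20 + 1 = 46, so its missing entry is 69 − 46 = 23.
Row 4: 5 + 1 + 2 + 8 + 4 + 43 = 63, so its missing entry is 69 − 63 = 6.
Column 3: -2 + 23 + 14 + 6 + 3 + 18 = 62, so its missing entry is 69 − 62 = 7.
Row 7: -10 + 51 + 7 + 1 + 31 − 13 = 67, so its missing entry is 69 − 67 = 2.
Row 2: 13 − 1 + 23 + 23 − 4 + 15 = 69, so its missing entry is 69 − 69 = 0.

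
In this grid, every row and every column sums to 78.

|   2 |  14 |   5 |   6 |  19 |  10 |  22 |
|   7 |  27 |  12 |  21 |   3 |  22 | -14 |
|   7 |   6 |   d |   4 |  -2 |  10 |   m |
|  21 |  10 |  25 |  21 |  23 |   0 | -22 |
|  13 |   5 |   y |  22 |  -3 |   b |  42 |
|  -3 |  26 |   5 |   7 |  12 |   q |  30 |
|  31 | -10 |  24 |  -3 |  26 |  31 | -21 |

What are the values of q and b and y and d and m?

Row 6: -3 + 26 + 5 + 7 + 12 + 30 = 77, so its missing entry is 78 − 77 = 1.
Column 6: 10 + 22 + 10 + 0 + 1 + 31 = 74, so its missing entry is 78 − 74 = 4.
Row 5: 13 + 5 + 22 − 3 + 4 + 42 = 83, so its missing entry is 78 − 83 = -5.
Column 7: 22 − 14 − 22 + 42 + 30 − 21 = 37, so its missing entry is 78 − 37 = 41.
Row 3: 7 + 6 + 4 − 2 + 10 + 41 = 66, so its missing entry is 78 − 66 = 12.

q = 1, b = 4, y = -5, d = 12, m = 41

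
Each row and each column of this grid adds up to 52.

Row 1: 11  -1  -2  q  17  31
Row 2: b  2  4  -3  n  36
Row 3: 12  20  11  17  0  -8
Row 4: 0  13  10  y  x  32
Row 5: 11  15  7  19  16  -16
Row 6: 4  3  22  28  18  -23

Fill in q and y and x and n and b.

Row 1 has 11 − 1 − 2 + 17 + 31 = 56; the blank must be 52 − 56 = -4.
Column 4 has -4 − 3 + 17 + 19 + 28 = 57; the blank must be 52 − 57 = -5.
Row 4 has 0 + 13 + 10 − 5 + 32 = 50; the blank must be 52 − 50 = 2.
Column 5 has 17 + 0 + 2 + 16 + 18 = 53; the blank must be 52 − 53 = -1.
Row 2 has 2 + 4 − 3 − 1 + 36 = 38; the blank must be 52 − 38 = 14.

q = -4, y = -5, x = 2, n = -1, b = 14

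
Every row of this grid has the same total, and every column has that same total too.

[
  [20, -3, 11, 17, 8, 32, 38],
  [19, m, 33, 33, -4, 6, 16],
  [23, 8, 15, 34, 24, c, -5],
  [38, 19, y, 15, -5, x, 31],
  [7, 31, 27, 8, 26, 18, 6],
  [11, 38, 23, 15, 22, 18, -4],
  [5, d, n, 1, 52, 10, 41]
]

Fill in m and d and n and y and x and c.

m = 20, d = 10, n = 4, y = 10, x = 15, c = 24

Rows 1 and 5 both sum to 123, so that's the common total.
Row 2 has 19 + 33 + 33 − 4 + 6 + 16 = 103; the blank must be 123 − 103 = 20.
Column 2 has -3 + 20 + 8 + 19 + 31 + 38 = 113; the blank must be 123 − 113 = 10.
Row 7 has 5 + 10 + 1 + 52 + 10 + 41 = 119; the blank must be 123 − 119 = 4.
Column 3 has 11 + 33 + 15 + 27 + 23 + 4 = 113; the blank must be 123 − 113 = 10.
Row 3 has 23 + 8 + 15 + 34 + 24 − 5 = 99; the blank must be 123 − 99 = 24.
Row 4 has 38 + 19 + 10 + 15 − 5 + 31 = 108; the blank must be 123 − 108 = 15.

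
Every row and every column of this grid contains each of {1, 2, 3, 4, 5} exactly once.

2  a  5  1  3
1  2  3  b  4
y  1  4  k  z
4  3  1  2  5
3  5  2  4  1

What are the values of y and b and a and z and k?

y = 5, b = 5, a = 4, z = 2, k = 3

For row 1, column 2: row 1 already has {1, 2, 3, 5}; that leaves 4.
For row 3, column 5: column 5 already has {1, 3, 4, 5}; that leaves 2.
Cell (3,1): column 1 already has {1, 2, 3, 4} → 5.
Cell (3,4): row 3 already has {1, 2, 4, 5} → 3.
Cell (2,4): row 2 already has {1, 2, 3, 4} → 5.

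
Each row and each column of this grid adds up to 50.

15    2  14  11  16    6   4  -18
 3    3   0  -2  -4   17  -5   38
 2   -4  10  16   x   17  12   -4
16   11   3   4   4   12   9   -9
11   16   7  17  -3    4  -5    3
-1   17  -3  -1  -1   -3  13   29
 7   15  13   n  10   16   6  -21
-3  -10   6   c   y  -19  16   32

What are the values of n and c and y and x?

n = 4, c = 1, y = 27, x = 1

Row 3: 2 − 4 + 10 + 16 + 17 + 12 − 4 = 49, so its missing entry is 50 − 49 = 1.
Column 5: 16 − 4 + 1 + 4 − 3 − 1 + 10 = 23, so its missing entry is 50 − 23 = 27.
Row 7: 7 + 15 + 13 + 10 + 16 + 6 − 21 = 46, so its missing entry is 50 − 46 = 4.
Row 8: -3 − 10 + 6 + 27 − 19 + 16 + 32 = 49, so its missing entry is 50 − 49 = 1.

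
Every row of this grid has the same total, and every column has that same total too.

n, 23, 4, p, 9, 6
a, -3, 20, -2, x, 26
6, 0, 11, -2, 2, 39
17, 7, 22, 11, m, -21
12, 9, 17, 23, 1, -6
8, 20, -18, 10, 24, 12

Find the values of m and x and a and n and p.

Rows 3 and 5 both sum to 56, so that's the common total.
Row 4 has 17 + 7 + 22 + 11 − 21 = 36; the blank must be 56 − 36 = 20.
Column 4 has -2 − 2 + 11 + 23 + 10 = 40; the blank must be 56 − 40 = 16.
Row 1 has 23 + 4 + 16 + 9 + 6 = 58; the blank must be 56 − 58 = -2.
Column 5 has 9 + 2 + 20 + 1 + 24 = 56; the blank must be 56 − 56 = 0.
Row 2 has -3 + 20 − 2 + 0 + 26 = 41; the blank must be 56 − 41 = 15.

m = 20, x = 0, a = 15, n = -2, p = 16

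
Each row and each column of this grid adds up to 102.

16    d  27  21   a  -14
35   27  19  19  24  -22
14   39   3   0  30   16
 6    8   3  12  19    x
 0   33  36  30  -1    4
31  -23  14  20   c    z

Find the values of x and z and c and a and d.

x = 54, z = 64, c = -4, a = 34, d = 18

Column 2 has 27 + 39 + 8 + 33 − 23 = 84; the blank must be 102 − 84 = 18.
Row 1 has 16 + 18 + 27 + 21 − 14 = 68; the blank must be 102 − 68 = 34.
Column 5 has 34 + 24 + 30 + 19 − 1 = 106; the blank must be 102 − 106 = -4.
Row 6 has 31 − 23 + 14 + 20 − 4 = 38; the blank must be 102 − 38 = 64.
Row 4 has 6 + 8 + 3 + 12 + 19 = 48; the blank must be 102 − 48 = 54.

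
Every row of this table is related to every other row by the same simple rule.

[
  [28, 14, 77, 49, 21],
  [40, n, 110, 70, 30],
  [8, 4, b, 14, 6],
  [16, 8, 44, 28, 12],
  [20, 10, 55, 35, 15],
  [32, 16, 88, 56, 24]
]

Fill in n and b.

Each row is a constant multiple of every other row — this is a multiplication table with the headers hidden.
Row 2 is 30/21 = 10/7 times row 1, so its entry in column 2 is 14 × 10/7 = 20.
Row 3 is 6/21 = 2/7 times row 1, so its entry in column 3 is 77 × 2/7 = 22.

n = 20, b = 22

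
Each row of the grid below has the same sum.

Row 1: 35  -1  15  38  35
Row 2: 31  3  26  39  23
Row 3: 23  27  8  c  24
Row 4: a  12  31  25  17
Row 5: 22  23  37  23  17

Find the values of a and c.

a = 37, c = 40

Row 1 sums to 122 and so does row 5; that's the common total.
In row 4 the known cells total 85, leaving 122 − 85 = 37.
In row 3 the known cells total 82, leaving 122 − 82 = 40.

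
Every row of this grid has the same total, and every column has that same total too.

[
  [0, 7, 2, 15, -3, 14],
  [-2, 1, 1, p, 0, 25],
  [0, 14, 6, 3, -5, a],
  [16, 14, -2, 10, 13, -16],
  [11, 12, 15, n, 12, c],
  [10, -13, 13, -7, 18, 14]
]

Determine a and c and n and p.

Rows 1 and 4 both sum to 35, so that's the common total.
Row 3: 0 + 14 + 6 + 3 − 5 = 18, so its missing entry is 35 − 18 = 17.
Column 6: 14 + 25 + 17 − 16 + 14 = 54, so its missing entry is 35 − 54 = -19.
Row 2: -2 + 1 + 1 + 0 + 25 = 25, so its missing entry is 35 − 25 = 10.
Row 5: 11 + 12 + 15 + 12 − 19 = 31, so its missing entry is 35 − 31 = 4.

a = 17, c = -19, n = 4, p = 10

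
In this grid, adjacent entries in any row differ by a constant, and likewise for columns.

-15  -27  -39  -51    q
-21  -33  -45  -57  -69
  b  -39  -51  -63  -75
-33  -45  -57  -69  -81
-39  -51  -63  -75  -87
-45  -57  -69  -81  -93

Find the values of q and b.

Along each row the entries change by -12 per step; down each column they change by -6.
Row 1: from -15 at column 1, stepping by -12 to column 5 gives -63.
Row 3: from -39 at column 2, stepping by -12 to column 1 gives -27.

q = -63, b = -27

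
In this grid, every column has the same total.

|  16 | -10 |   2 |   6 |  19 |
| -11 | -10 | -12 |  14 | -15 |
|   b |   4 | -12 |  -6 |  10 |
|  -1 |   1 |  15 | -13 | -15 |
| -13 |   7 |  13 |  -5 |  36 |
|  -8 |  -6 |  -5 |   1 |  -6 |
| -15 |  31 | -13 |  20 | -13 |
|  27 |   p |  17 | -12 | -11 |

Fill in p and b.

Columns 4 and 5 both add up to 5, so every column sums to 5.
Column 2: -10 − 10 + 4 + 1 + 7 − 6 + 31 = 17, so the missing entry is 5 − 17 = -12.
Column 1: 16 − 11 − 1 − 13 − 8 − 15 + 27 = -5, so the missing entry is 5 − (-5) = 10.

p = -12, b = 10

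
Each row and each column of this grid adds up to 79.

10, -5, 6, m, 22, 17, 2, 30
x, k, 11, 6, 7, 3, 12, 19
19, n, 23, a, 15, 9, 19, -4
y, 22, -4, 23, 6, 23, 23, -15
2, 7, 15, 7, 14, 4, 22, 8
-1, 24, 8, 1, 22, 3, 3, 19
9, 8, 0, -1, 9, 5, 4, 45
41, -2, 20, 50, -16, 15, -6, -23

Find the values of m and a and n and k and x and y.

The known cells in row 1 total 82, leaving 79 − 82 = -3 for the blank.
The known cells in row 4 total 78, leaving 79 − 78 = 1 for the blank.
The known cells in column 4 total 83, leaving 79 − 83 = -4 for the blank.
The known cells in row 3 total 77, leaving 79 − 77 = 2 for the blank.
The known cells in column 2 total 56, leaving 79 − 56 = 23 for the blank.
The known cells in row 2 total 81, leaving 79 − 81 = -2 for the blank.

m = -3, a = -4, n = 2, k = 23, x = -2, y = 1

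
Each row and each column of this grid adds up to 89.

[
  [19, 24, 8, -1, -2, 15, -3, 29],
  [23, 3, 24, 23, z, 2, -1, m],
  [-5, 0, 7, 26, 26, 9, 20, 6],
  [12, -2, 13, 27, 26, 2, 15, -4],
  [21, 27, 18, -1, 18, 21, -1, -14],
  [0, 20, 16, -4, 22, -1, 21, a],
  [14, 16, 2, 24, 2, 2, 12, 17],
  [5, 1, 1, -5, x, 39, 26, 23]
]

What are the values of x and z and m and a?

x = -1, z = -2, m = 17, a = 15

Row 8: 5 + 1 + 1 − 5 + 39 + 26 + 23 = 90, so its missing entry is 89 − 90 = -1.
Row 6: 0 + 20 + 16 − 4 + 22 − 1 + 21 = 74, so its missing entry is 89 − 74 = 15.
Column 8: 29 + 6 − 4 − 14 + 15 + 17 + 23 = 72, so its missing entry is 89 − 72 = 17.
Row 2: 23 + 3 + 24 + 23 + 2 − 1 + 17 = 91, so its missing entry is 89 − 91 = -2.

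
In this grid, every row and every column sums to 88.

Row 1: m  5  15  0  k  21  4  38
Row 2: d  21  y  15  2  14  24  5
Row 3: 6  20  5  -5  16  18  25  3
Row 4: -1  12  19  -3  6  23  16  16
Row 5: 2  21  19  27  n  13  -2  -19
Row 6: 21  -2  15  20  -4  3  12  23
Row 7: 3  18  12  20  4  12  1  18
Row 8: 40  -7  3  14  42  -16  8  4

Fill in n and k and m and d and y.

n = 27, k = -5, m = 10, d = 7, y = 0

Row 5: 2 + 21 + 19 + 27 + 13 − 2 − 19 = 61, so its missing entry is 88 − 61 = 27.
Column 3: 15 + 5 + 19 + 19 + 15 + 12 + 3 = 88, so its missing entry is 88 − 88 = 0.
Column 5: 2 + 16 + 6 + 27 − 4 + 4 + 42 = 93, so its missing entry is 88 − 93 = -5.
Row 1: 5 + 15 + 0 − 5 + 21 + 4 + 38 = 78, so its missing entry is 88 − 78 = 10.
Row 2: 21 + 0 + 15 + 2 + 14 + 24 + 5 = 81, so its missing entry is 88 − 81 = 7.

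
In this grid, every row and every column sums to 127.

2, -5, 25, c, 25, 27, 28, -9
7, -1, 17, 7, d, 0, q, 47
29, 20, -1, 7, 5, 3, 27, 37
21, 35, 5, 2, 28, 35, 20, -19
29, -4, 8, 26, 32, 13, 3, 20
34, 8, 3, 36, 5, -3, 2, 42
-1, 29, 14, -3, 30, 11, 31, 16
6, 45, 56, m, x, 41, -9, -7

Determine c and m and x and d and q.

The known cells in row 1 total 93, leaving 127 − 93 = 34 for the blank.
The known cells in column 4 total 109, leaving 127 − 109 = 18 for the blank.
The known cells in row 8 total 150, leaving 127 − 150 = -23 for the blank.
The known cells in column 5 total 102, leaving 127 − 102 = 25 for the blank.
The known cells in row 2 total 102, leaving 127 − 102 = 25 for the blank.

c = 34, m = 18, x = -23, d = 25, q = 25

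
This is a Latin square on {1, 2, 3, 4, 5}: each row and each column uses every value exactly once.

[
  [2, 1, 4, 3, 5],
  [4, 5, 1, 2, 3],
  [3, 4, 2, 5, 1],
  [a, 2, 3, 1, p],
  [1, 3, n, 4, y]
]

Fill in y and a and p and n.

At (row 5, col 3): column 3 already has {1, 2, 3, 4}, so the value is 5.
Cell (5,5): row 5 already has {1, 3, 4, 5} → 2.
At (row 4, col 5): column 5 already has {1, 2, 3, 5}, so the value is 4.
Cell (4,1): row 4 already has {1, 2, 3, 4} → 5.

y = 2, a = 5, p = 4, n = 5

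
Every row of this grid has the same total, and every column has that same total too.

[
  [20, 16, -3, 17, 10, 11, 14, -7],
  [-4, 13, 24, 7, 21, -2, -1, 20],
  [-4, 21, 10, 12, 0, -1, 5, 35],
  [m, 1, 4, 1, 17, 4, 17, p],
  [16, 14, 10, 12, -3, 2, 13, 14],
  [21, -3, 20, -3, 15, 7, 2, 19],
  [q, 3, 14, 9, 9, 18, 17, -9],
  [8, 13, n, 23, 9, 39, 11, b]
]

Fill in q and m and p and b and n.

Rows 1 and 2 both sum to 78, so that's the common total.
The known cells in column 3 total 79, leaving 78 − 79 = -1 for the blank.
The known cells in row 8 total 102, leaving 78 − 102 = -24 for the blank.
The known cells in column 8 total 48, leaving 78 − 48 = 30 for the blank.
The known cells in row 4 total 74, leaving 78 − 74 = 4 for the blank.
The known cells in row 7 total 61, leaving 78 − 61 = 17 for the blank.

q = 17, m = 4, p = 30, b = -24, n = -1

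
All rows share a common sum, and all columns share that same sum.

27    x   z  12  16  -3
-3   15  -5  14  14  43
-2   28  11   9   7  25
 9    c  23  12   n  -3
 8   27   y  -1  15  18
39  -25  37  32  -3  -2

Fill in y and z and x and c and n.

y = 11, z = 1, x = 25, c = 8, n = 29

Rows 2 and 3 both sum to 78, so that's the common total.
The known cells in column 5 total 49, leaving 78 − 49 = 29 for the blank.
The known cells in row 4 total 70, leaving 78 − 70 = 8 for the blank.
The known cells in column 2 total 53, leaving 78 − 53 = 25 for the blank.
The known cells in row 5 total 67, leaving 78 − 67 = 11 for the blank.
The known cells in row 1 total 77, leaving 78 − 77 = 1 for the blank.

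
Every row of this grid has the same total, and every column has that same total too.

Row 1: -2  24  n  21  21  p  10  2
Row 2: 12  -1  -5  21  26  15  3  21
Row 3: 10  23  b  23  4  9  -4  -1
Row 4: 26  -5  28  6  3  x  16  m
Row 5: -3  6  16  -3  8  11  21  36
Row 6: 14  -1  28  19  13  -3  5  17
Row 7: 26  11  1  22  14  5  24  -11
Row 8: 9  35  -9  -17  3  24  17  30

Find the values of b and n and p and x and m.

b = 28, n = 5, p = 11, x = 20, m = -2

Rows 2 and 5 both sum to 92, so that's the common total.
The known cells in column 8 total 94, leaving 92 − 94 = -2 for the blank.
The known cells in row 3 total 64, leaving 92 − 64 = 28 for the blank.
The known cells in column 3 total 87, leaving 92 − 87 = 5 for the blank.
The known cells in row 1 total 81, leaving 92 − 81 = 11 for the blank.
The known cells in row 4 total 72, leaving 92 − 72 = 20 for the blank.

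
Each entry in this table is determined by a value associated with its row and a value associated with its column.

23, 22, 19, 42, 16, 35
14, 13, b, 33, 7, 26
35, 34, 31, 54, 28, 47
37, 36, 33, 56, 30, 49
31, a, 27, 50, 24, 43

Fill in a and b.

a = 30, b = 10

The difference between any two rows is the same in every column — this is an addition table with the headers hidden.
Row 5 minus row 1 is 43 − 35 = 8, so its entry in column 2 is 22 + 8 = 30.
Row 2 minus row 1 is 26 − 35 = -9, so its entry in column 3 is 19 + (-9) = 10.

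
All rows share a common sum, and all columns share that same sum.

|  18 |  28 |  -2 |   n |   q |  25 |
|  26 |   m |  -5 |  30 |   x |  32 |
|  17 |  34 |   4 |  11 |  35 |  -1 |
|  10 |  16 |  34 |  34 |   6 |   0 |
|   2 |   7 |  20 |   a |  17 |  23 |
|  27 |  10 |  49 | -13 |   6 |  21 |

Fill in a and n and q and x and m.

a = 31, n = 7, q = 24, x = 12, m = 5

Rows 3 and 4 both sum to 100, so that's the common total.
Row 5 has 2 + 7 + 20 + 17 + 23 = 69; the blank must be 100 − 69 = 31.
Column 2 has 28 + 34 + 16 + 7 + 10 = 95; the blank must be 100 − 95 = 5.
Column 4 has 30 + 11 + 34 + 31 − 13 = 93; the blank must be 100 − 93 = 7.
Row 1 has 18 + 28 − 2 + 7 + 25 = 76; the blank must be 100 − 76 = 24.
Row 2 has 26 + 5 − 5 + 30 + 32 = 88; the blank must be 100 − 88 = 12.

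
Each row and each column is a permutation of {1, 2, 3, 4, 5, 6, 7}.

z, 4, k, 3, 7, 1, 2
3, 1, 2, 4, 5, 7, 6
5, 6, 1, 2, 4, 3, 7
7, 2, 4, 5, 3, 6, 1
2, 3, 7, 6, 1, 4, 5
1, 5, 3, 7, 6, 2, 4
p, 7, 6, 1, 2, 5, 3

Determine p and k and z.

p = 4, k = 5, z = 6

For row 1, column 3: column 3 already has {1, 2, 3, 4, 6, 7}; that leaves 5.
For row 7, column 1: row 7 already has {1, 2, 3, 5, 6, 7}; that leaves 4.
Cell (1,1): row 1 already has {1, 2, 3, 4, 5, 7} → 6.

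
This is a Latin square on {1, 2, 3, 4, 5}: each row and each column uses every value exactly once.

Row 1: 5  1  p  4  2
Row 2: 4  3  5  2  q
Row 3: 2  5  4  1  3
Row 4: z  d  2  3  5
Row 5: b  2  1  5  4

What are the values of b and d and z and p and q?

Cell (5,1): row 5 already has {1, 2, 4, 5} → 3.
Cell (4,2): column 2 already has {1, 2, 3, 5} → 4.
Cell (2,5): row 2 already has {2, 3, 4, 5} → 1.
Cell (4,1): row 4 already has {2, 3, 4, 5} → 1.
At (row 1, col 3): row 1 already has {1, 2, 4, 5}, so the value is 3.

b = 3, d = 4, z = 1, p = 3, q = 1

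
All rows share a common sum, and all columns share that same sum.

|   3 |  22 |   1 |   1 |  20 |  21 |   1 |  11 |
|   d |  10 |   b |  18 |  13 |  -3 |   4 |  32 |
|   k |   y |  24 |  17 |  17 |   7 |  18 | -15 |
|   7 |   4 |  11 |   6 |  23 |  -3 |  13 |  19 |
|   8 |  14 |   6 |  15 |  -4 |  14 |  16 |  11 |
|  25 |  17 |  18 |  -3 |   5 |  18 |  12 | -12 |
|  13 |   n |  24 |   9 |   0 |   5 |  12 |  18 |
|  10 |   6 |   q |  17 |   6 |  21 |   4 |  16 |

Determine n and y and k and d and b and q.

Rows 1 and 4 both sum to 80, so that's the common total.
The known cells in row 7 total 81, leaving 80 − 81 = -1 for the blank.
The known cells in column 2 total 72, leaving 80 − 72 = 8 for the blank.
The known cells in row 3 total 76, leaving 80 − 76 = 4 for the blank.
The known cells in row 8 total 80, leaving 80 − 80 = 0 for the blank.
The known cells in column 3 total 84, leaving 80 − 84 = -4 for the blank.
The known cells in row 2 total 70, leaving 80 − 70 = 10 for the blank.

n = -1, y = 8, k = 4, d = 10, b = -4, q = 0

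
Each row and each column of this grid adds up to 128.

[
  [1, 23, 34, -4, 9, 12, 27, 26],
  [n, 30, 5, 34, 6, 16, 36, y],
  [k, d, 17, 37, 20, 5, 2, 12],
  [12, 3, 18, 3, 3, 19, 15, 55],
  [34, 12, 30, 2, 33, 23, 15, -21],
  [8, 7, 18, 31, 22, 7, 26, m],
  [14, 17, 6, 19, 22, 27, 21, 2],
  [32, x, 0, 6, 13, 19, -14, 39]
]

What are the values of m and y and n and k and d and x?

Row 8: 32 + 0 + 6 + 13 + 19 − 14 + 39 = 95, so its missing entry is 128 − 95 = 33.
Column 2: 23 + 30 + 3 + 12 + 7 + 17 + 33 = 125, so its missing entry is 128 − 125 = 3.
Row 3: 3 + 17 + 37 + 20 + 5 + 2 + 12 = 96, so its missing entry is 128 − 96 = 32.
Row 6: 8 + 7 + 18 + 31 + 22 + 7 + 26 = 119, so its missing entry is 128 − 119 = 9.
Column 8: 26 + 12 + 55 − 21 + 9 + 2 + 39 = 122, so its missing entry is 128 − 122 = 6.
Row 2: 30 + 5 + 34 + 6 + 16 + 36 + 6 = 133, so its missing entry is 128 − 133 = -5.

m = 9, y = 6, n = -5, k = 32, d = 3, x = 33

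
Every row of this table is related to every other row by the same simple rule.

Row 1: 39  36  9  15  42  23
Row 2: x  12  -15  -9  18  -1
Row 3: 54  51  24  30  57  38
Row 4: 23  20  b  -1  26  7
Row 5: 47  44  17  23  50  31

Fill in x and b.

x = 15, b = -7

The difference between any two rows is the same in every column — this is an addition table with the headers hidden.
Row 2 minus row 1 is 18 − 42 = -24, so its entry in column 1 is 39 + (-24) = 15.
Row 4 minus row 1 is 26 − 42 = -16, so its entry in column 3 is 9 + (-16) = -7.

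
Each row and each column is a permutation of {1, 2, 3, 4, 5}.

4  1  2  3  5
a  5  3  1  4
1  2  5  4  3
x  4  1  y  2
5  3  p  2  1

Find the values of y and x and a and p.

y = 5, x = 3, a = 2, p = 4

Cell (2,1): row 2 already has {1, 3, 4, 5} → 2.
Cell (4,4): column 4 already has {1, 2, 3, 4} → 5.
For row 5, column 3: row 5 already has {1, 2, 3, 5}; that leaves 4.
At (row 4, col 1): row 4 already has {1, 2, 4, 5}, so the value is 3.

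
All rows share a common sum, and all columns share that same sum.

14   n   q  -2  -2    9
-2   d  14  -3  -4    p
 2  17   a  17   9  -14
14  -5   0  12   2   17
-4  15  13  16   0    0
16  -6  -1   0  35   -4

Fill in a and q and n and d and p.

a = 9, q = 5, n = 16, d = 3, p = 32

Rows 4 and 5 both sum to 40, so that's the common total.
Column 6 has 9 − 14 + 17 + 0 − 4 = 8; the blank must be 40 − 8 = 32.
Row 2 has -2 + 14 − 3 − 4 + 32 = 37; the blank must be 40 − 37 = 3.
Column 2 has 3 + 17 − 5 + 15 − 6 = 24; the blank must be 40 − 24 = 16.
Row 1 has 14 + 16 − 2 − 2 + 9 = 35; the blank must be 40 − 35 = 5.
Row 3 has 2 + 17 + 17 + 9 − 14 = 31; the blank must be 40 − 31 = 9.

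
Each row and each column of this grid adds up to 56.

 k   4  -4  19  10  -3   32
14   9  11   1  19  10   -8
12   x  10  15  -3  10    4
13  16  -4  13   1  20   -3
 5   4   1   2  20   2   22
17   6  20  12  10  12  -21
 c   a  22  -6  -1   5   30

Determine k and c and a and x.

k = -2, c = -3, a = 9, x = 8

The known cells in row 3 total 48, leaving 56 − 48 = 8 for the blank.
The known cells in column 2 total 47, leaving 56 − 47 = 9 for the blank.
The known cells in row 7 total 59, leaving 56 − 59 = -3 for the blank.
The known cells in row 1 total 58, leaving 56 − 58 = -2 for the blank.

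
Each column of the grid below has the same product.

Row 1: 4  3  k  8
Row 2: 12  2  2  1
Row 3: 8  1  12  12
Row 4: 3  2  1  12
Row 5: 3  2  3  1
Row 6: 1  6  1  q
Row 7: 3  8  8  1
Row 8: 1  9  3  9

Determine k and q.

k = 6, q = 1

Columns 1 and 2 each multiply to 10368, so every column has product 10368.
Column 3: 2×12×1×3×1×8×3 = 1728, so the missing entry is 10368 ÷ 1728 = 6.
Column 4: 8×1×12×12×1×1×9 = 10368, so the missing entry is 10368 ÷ 10368 = 1.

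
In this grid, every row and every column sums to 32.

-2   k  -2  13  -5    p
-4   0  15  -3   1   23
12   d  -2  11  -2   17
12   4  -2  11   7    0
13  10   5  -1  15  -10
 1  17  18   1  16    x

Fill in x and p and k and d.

Row 6: 1 + 17 + 18 + 1 + 16 = 53, so its missing entry is 32 − 53 = -21.
Row 3: 12 − 2 + 11 − 2 + 17 = 36, so its missing entry is 32 − 36 = -4.
Column 2: 0 − 4 + 4 + 10 + 17 = 27, so its missing entry is 32 − 27 = 5.
Row 1: -2 + 5 − 2 + 13 − 5 = 9, so its missing entry is 32 − 9 = 23.

x = -21, p = 23, k = 5, d = -4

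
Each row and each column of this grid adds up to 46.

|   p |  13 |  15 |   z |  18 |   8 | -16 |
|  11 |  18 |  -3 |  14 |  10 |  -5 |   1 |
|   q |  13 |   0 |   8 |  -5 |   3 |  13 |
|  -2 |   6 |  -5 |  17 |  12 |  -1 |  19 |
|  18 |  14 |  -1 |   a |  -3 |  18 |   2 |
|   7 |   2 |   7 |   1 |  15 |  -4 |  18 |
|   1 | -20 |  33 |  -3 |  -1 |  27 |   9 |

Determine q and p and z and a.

q = 14, p = -3, z = 11, a = -2

Row 5: 18 + 14 − 1 − 3 + 18 + 2 = 48, so its missing entry is 46 − 48 = -2.
Column 4: 14 + 8 + 17 − 2 + 1 − 3 = 35, so its missing entry is 46 − 35 = 11.
Row 3: 13 + 0 + 8 − 5 + 3 + 13 = 32, so its missing entry is 46 − 32 = 14.
Row 1: 13 + 15 + 11 + 18 + 8 − 16 = 49, so its missing entry is 46 − 49 = -3.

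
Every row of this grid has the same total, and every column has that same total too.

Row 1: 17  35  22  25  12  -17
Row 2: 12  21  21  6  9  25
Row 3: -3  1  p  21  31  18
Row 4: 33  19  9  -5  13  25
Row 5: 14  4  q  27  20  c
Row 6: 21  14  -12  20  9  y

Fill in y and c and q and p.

Rows 1 and 2 both sum to 94, so that's the common total.
The known cells in row 6 total 52, leaving 94 − 52 = 42 for the blank.
The known cells in column 6 total 93, leaving 94 − 93 = 1 for the blank.
The known cells in row 5 total 66, leaving 94 − 66 = 28 for the blank.
The known cells in row 3 total 68, leaving 94 − 68 = 26 for the blank.

y = 42, c = 1, q = 28, p = 26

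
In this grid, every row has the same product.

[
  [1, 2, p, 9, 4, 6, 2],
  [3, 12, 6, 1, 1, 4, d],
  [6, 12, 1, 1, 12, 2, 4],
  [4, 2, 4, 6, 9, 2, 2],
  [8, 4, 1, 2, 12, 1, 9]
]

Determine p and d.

Rows 3 and 4 each multiply to 6912, so every row has product 6912.
Row 1: 1×2×9×4×6×2 = 864, so the missing entry is 6912 ÷ 864 = 8.
Row 2: 3×12×6×1×1×4 = 864, so the missing entry is 6912 ÷ 864 = 8.

p = 8, d = 8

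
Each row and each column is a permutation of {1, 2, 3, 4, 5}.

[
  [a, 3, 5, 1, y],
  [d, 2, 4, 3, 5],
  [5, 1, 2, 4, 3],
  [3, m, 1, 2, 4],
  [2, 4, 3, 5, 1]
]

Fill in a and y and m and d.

a = 4, y = 2, m = 5, d = 1

For row 4, column 2: row 4 already has {1, 2, 3, 4}; that leaves 5.
Cell (2,1): row 2 already has {2, 3, 4, 5} → 1.
For row 1, column 5: column 5 already has {1, 3, 4, 5}; that leaves 2.
Cell (1,1): row 1 already has {1, 2, 3, 5} → 4.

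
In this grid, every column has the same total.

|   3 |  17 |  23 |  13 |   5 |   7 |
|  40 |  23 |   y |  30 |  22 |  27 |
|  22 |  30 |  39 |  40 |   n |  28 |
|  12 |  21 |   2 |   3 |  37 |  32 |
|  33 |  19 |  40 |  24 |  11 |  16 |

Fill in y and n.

y = 6, n = 35

Columns 1 and 2 both add up to 110, so every column sums to 110.
Column 3: 23 + 39 + 2 + 40 = 104, so the missing entry is 110 − 104 = 6.
Column 5: 5 + 22 + 37 + 11 = 75, so the missing entry is 110 − 75 = 35.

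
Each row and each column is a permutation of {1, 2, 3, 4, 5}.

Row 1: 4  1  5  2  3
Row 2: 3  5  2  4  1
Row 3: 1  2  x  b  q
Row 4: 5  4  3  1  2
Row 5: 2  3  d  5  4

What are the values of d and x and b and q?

For row 3, column 4: column 4 already has {1, 2, 4, 5}; that leaves 3.
Cell (3,5): column 5 already has {1, 2, 3, 4} → 5.
At (row 5, col 3): row 5 already has {2, 3, 4, 5}, so the value is 1.
At (row 3, col 3): row 3 already has {1, 2, 3, 5}, so the value is 4.

d = 1, x = 4, b = 3, q = 5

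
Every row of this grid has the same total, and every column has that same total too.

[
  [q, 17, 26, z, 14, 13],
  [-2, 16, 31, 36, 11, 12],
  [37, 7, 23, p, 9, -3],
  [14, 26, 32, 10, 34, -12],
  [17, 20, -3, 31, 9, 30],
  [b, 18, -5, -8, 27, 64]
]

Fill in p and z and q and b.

p = 31, z = 4, q = 30, b = 8

Rows 2 and 4 both sum to 104, so that's the common total.
Row 3: 37 + 7 + 23 + 9 − 3 = 73, so its missing entry is 104 − 73 = 31.
Column 4: 36 + 31 + 10 + 31 − 8 = 100, so its missing entry is 104 − 100 = 4.
Row 6: 18 − 5 − 8 + 27 + 64 = 96, so its missing entry is 104 − 96 = 8.
Row 1: 17 + 26 + 4 + 14 + 13 = 74, so its missing entry is 104 − 74 = 30.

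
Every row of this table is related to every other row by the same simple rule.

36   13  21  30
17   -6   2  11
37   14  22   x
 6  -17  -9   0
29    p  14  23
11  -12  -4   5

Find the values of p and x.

p = 6, x = 31

The difference between any two rows is the same in every column — this is an addition table with the headers hidden.
Row 5 minus row 1 is 29 − 36 = -7, so its entry in column 2 is 13 + (-7) = 6.
Row 3 minus row 1 is 37 − 36 = 1, so its entry in column 4 is 30 + 1 = 31.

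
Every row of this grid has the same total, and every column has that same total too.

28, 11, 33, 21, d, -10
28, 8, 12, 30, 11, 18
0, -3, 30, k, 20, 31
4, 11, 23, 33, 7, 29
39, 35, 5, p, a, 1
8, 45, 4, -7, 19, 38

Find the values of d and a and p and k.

Rows 2 and 4 both sum to 107, so that's the common total.
Row 3: 0 − 3 + 30 + 20 + 31 = 78, so its missing entry is 107 − 78 = 29.
Row 1: 28 + 11 + 33 + 21 − 10 = 83, so its missing entry is 107 − 83 = 24.
Column 5: 24 + 11 + 20 + 7 + 19 = 81, so its missing entry is 107 − 81 = 26.
Row 5: 39 + 35 + 5 + 26 + 1 = 106, so its missing entry is 107 − 106 = 1.

d = 24, a = 26, p = 1, k = 29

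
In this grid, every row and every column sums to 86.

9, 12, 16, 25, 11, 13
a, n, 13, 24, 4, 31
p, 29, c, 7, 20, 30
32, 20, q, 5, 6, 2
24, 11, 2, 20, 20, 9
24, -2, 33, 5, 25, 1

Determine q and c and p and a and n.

Column 2: 12 + 29 + 20 + 11 − 2 = 70, so its missing entry is 86 − 70 = 16.
Row 2: 16 + 13 + 24 + 4 + 31 = 88, so its missing entry is 86 − 88 = -2.
Column 1: 9 − 2 + 32 + 24 + 24 = 87, so its missing entry is 86 − 87 = -1.
Row 3: -1 + 29 + 7 + 20 + 30 = 85, so its missing entry is 86 − 85 = 1.
Row 4: 32 + 20 + 5 + 6 + 2 = 65, so its missing entry is 86 − 65 = 21.

q = 21, c = 1, p = -1, a = -2, n = 16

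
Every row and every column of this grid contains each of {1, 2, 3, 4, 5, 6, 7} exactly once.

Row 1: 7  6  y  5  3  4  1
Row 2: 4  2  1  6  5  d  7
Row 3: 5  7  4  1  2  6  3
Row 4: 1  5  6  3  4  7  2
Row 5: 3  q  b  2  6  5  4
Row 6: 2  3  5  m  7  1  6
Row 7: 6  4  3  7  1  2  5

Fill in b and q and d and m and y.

b = 7, q = 1, d = 3, m = 4, y = 2

For row 2, column 6: row 2 already has {1, 2, 4, 5, 6, 7}; that leaves 3.
For row 1, column 3: row 1 already has {1, 3, 4, 5, 6, 7}; that leaves 2.
At (row 5, col 3): column 3 already has {1, 2, 3, 4, 5, 6}, so the value is 7.
Cell (6,4): row 6 already has {1, 2, 3, 5, 6, 7} → 4.
For row 5, column 2: row 5 already has {2, 3, 4, 5, 6, 7}; that leaves 1.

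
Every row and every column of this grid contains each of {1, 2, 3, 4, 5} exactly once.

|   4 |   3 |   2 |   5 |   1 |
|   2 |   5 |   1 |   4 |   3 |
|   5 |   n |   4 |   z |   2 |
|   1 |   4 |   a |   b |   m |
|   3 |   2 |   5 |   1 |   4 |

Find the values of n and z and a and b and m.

Cell (3,2): column 2 already has {2, 3, 4, 5} → 1.
Cell (4,5): column 5 already has {1, 2, 3, 4} → 5.
At (row 3, col 4): row 3 already has {1, 2, 4, 5}, so the value is 3.
For row 4, column 4: column 4 already has {1, 3, 4, 5}; that leaves 2.
For row 4, column 3: row 4 already has {1, 2, 4, 5}; that leaves 3.

n = 1, z = 3, a = 3, b = 2, m = 5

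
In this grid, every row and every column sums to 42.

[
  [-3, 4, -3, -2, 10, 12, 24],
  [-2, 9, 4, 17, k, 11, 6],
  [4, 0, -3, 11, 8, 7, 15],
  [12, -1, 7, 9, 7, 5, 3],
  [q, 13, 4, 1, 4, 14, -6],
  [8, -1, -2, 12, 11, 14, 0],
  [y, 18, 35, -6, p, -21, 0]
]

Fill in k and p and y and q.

The known cells in row 5 total 30, leaving 42 − 30 = 12 for the blank.
The known cells in row 2 total 45, leaving 42 − 45 = -3 for the blank.
The known cells in column 5 total 37, leaving 42 − 37 = 5 for the blank.
The known cells in row 7 total 31, leaving 42 − 31 = 11 for the blank.

k = -3, p = 5, y = 11, q = 12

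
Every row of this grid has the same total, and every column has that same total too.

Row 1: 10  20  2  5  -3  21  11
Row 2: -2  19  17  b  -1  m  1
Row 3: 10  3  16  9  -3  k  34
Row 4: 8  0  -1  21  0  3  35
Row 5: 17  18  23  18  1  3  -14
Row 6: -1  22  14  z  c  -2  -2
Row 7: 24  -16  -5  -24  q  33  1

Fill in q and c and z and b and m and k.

Rows 1 and 4 both sum to 66, so that's the common total.
Row 7 has 24 − 16 − 5 − 24 + 33 + 1 = 13; the blank must be 66 − 13 = 53.
Column 5 has -3 − 1 − 3 + 0 + 1 + 53 = 47; the blank must be 66 − 47 = 19.
Row 6 has -1 + 22 + 14 + 19 − 2 − 2 = 50; the blank must be 66 − 50 = 16.
Row 3 has 10 + 3 + 16 + 9 − 3 + 34 = 69; the blank must be 66 − 69 = -3.
Column 6 has 21 − 3 + 3 + 3 − 2 + 33 = 55; the blank must be 66 − 55 = 11.
Row 2 has -2 + 19 + 17 − 1 + 11 + 1 = 45; the blank must be 66 − 45 = 21.

q = 53, c = 19, z = 16, b = 21, m = 11, k = -3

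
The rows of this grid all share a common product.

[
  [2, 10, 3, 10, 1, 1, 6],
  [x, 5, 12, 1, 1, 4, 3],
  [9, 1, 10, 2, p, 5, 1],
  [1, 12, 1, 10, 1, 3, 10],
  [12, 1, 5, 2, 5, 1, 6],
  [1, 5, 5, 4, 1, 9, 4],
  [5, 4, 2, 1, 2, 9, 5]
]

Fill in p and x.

p = 4, x = 5

Rows 5 and 7 each multiply to 3600, so every row has product 3600.
Row 3: 9×1×10×2×5×1 = 900, so the missing entry is 3600 ÷ 900 = 4.
Row 2: 5×12×1×1×4×3 = 720, so the missing entry is 3600 ÷ 720 = 5.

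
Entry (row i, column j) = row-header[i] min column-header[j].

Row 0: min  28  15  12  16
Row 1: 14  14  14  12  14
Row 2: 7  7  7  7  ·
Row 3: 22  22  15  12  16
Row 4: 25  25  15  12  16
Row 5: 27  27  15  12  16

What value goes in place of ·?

min(7, 16) = 7.

7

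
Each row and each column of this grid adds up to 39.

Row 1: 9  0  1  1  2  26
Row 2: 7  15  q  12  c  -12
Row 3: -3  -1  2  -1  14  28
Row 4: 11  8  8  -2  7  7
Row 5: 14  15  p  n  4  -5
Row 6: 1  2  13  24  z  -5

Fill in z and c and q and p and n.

z = 4, c = 8, q = 9, p = 6, n = 5

Column 4: 1 + 12 − 1 − 2 + 24 = 34, so its missing entry is 39 − 34 = 5.
Row 6: 1 + 2 + 13 + 24 − 5 = 35, so its missing entry is 39 − 35 = 4.
Row 5: 14 + 15 + 5 + 4 − 5 = 33, so its missing entry is 39 − 33 = 6.
Column 3: 1 + 2 + 8 + 6 + 13 = 30, so its missing entry is 39 − 30 = 9.
Row 2: 7 + 15 + 9 + 12 − 12 = 31, so its missing entry is 39 − 31 = 8.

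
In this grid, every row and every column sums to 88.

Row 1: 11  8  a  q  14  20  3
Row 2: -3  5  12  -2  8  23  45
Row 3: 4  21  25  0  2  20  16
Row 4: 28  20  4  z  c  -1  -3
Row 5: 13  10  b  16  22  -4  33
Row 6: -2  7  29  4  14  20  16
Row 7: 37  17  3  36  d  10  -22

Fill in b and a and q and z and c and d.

b = -2, a = 17, q = 15, z = 19, c = 21, d = 7

The known cells in row 7 total 81, leaving 88 − 81 = 7 for the blank.
The known cells in column 5 total 67, leaving 88 − 67 = 21 for the blank.
The known cells in row 5 total 90, leaving 88 − 90 = -2 for the blank.
The known cells in column 3 total 71, leaving 88 − 71 = 17 for the blank.
The known cells in row 1 total 73, leaving 88 − 73 = 15 for the blank.
The known cells in row 4 total 69, leaving 88 − 69 = 19 for the blank.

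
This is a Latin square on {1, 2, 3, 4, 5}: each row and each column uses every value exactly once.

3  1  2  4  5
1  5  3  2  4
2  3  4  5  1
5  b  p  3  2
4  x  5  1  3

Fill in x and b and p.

At (row 4, col 3): column 3 already has {2, 3, 4, 5}, so the value is 1.
Cell (4,2): row 4 already has {1, 2, 3, 5} → 4.
Cell (5,2): row 5 already has {1, 3, 4, 5} → 2.

x = 2, b = 4, p = 1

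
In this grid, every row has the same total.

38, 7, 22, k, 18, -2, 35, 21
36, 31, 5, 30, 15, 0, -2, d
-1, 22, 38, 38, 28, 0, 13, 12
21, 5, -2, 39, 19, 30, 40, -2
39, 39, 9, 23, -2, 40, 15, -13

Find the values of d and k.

d = 35, k = 11

Rows 4 and 5 both add up to 150, so every row sums to 150.
Row 2: 36 + 31 + 5 + 30 + 15 + 0 − 2 = 115, so the missing entry is 150 − 115 = 35.
Row 1: 38 + 7 + 22 + 18 − 2 + 35 + 21 = 139, so the missing entry is 150 − 139 = 11.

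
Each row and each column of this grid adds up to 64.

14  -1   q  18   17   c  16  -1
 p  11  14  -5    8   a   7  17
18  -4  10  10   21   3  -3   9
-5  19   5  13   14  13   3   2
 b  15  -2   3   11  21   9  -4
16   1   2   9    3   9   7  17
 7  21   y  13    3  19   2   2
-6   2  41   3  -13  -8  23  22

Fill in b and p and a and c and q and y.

b = 11, p = 9, a = 3, c = 4, q = -3, y = -3

Row 7: 7 + 21 + 13 + 3 + 19 + 2 + 2 = 67, so its missing entry is 64 − 67 = -3.
Row 5: 15 − 2 + 3 + 11 + 21 + 9 − 4 = 53, so its missing entry is 64 − 53 = 11.
Column 3: 14 + 10 + 5 − 2 + 2 − 3 + 41 = 67, so its missing entry is 64 − 67 = -3.
Row 1: 14 − 1 − 3 + 18 + 17 + 16 − 1 = 60, so its missing entry is 64 − 60 = 4.
Column 6: 4 + 3 + 13 + 21 + 9 + 19 − 8 = 61, so its missing entry is 64 − 61 = 3.
Row 2: 11 + 14 − 5 + 8 + 3 + 7 + 17 = 55, so its missing entry is 64 − 55 = 9.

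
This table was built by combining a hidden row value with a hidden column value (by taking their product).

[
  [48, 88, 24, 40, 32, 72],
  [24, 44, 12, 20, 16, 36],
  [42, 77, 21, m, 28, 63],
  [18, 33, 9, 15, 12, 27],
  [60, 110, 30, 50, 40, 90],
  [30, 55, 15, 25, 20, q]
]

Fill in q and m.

q = 45, m = 35

Each row is a constant multiple of every other row — this is a multiplication table with the headers hidden.
Row 6 is 20/32 = 5/8 times row 1, so its entry in column 6 is 72 × 5/8 = 45.
Row 3 is 28/32 = 7/8 times row 1, so its entry in column 4 is 40 × 7/8 = 35.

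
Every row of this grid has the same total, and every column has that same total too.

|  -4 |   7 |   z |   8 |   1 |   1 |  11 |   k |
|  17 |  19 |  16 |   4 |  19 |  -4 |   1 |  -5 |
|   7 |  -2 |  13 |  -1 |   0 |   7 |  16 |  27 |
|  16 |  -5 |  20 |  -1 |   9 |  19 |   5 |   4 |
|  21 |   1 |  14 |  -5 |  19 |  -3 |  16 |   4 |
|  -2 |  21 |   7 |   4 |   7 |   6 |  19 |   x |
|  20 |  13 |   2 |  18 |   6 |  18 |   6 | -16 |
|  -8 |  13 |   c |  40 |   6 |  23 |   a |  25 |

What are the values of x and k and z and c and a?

x = 5, k = 23, z = 20, c = -25, a = -7

Rows 2 and 3 both sum to 67, so that's the common total.
Row 6 has -2 + 21 + 7 + 4 + 7 + 6 + 19 = 62; the blank must be 67 − 62 = 5.
Column 8 has -5 + 27 + 4 + 4 + 5 − 16 + 25 = 44; the blank must be 67 − 44 = 23.
Row 1 has -4 + 7 + 8 + 1 + 1 + 11 + 23 = 47; the blank must be 67 − 47 = 20.
Column 7 has 11 + 1 + 16 + 5 + 16 + 19 + 6 = 74; the blank must be 67 − 74 = -7.
Row 8 has -8 + 13 + 40 + 6 + 23 − 7 + 25 = 92; the blank must be 67 − 92 = -25.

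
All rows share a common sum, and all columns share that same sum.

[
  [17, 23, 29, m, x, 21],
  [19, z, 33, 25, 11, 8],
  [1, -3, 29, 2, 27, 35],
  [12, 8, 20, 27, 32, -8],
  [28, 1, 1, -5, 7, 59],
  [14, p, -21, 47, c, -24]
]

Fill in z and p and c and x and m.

Rows 3 and 4 both sum to 91, so that's the common total.
Row 2 has 19 + 33 + 25 + 11 + 8 = 96; the blank must be 91 − 96 = -5.
Column 4 has 25 + 2 + 27 − 5 + 47 = 96; the blank must be 91 − 96 = -5.
Row 1 has 17 + 23 + 29 − 5 + 21 = 85; the blank must be 91 − 85 = 6.
Column 5 has 6 + 11 + 27 + 32 + 7 = 83; the blank must be 91 − 83 = 8.
Row 6 has 14 − 21 + 47 + 8 − 24 = 24; the blank must be 91 − 24 = 67.

z = -5, p = 67, c = 8, x = 6, m = -5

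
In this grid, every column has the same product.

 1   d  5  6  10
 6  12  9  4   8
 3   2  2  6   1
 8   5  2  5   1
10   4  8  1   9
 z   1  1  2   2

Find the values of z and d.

z = 1, d = 3

Columns 3 and 4 each multiply to 1440, so every column has product 1440.
Column 1: 1×6×3×8×10 = 1440, so the missing entry is 1440 ÷ 1440 = 1.
Column 2: 12×2×5×4×1 = 480, so the missing entry is 1440 ÷ 480 = 3.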